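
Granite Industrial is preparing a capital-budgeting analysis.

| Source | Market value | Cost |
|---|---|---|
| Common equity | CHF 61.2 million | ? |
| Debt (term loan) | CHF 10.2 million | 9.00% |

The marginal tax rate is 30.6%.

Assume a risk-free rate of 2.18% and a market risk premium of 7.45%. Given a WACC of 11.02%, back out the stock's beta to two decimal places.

Total capital V = 61.2 + 10.2 = 71.4.
Equity weight = 61.2/71.4 = 0.8571.
Term loan weight = 10.2/71.4 = 0.1429.
Debt contribution = 0.1429 × 9% × (1 − 30.6%) = 0.8923%.
Required equity contribution = 11.02% − 0.8923% = 10.1277%  ⇒  Re = 11.8157%.
CAPM: 11.8157% = 2.18% + β × 7.45%  ⇒  β = 1.2934.

1.29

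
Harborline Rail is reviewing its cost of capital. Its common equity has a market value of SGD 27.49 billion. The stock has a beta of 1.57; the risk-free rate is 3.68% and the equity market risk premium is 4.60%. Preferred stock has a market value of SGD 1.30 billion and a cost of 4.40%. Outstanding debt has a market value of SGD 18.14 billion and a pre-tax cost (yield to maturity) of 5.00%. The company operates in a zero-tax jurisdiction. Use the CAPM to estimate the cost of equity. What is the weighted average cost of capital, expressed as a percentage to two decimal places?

8.44%

Cost of equity via CAPM: Re = 3.68% + 1.57 × 4.6% = 10.9020%.
Total capital V = 27.49 + 1.3 + 18.14 = 46.93.
Equity: weight = 27.49/46.93 = 0.5858; cost = 10.902%.
Preferred: weight = 1.3/46.93 = 0.0277; cost = 4.4%.
Debt: weight = 18.14/46.93 = 0.3865; after-tax cost = 5% × (1 − 0%) = 5.0000%.
WACC = 0.5858 × 10.9020% + 0.0277 × 4.4000% + 0.3865 × 5.0000% = 8.4406%.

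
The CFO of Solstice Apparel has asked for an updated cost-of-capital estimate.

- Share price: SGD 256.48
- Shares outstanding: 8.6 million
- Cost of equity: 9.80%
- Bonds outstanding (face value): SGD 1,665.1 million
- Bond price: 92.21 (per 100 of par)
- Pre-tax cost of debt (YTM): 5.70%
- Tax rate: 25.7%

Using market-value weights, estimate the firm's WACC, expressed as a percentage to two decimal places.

Market value of equity E = 256.48 × 8.6m = 2205.728m. Market value of debt D = 1665.1m × 92.21/100 = 1535.38871m.
Total capital V = 2205.728 + 1535.38871 = 3741.11671.
Equity: weight = 2205.728/3741.11671 = 0.5896; cost = 9.8%.
Bonds outstanding: weight = 1535.38871/3741.11671 = 0.4104; after-tax cost = 5.7% × (1 − 25.7%) = 4.2351%.
WACC = 0.5896 × 9.8000% + 0.4104 × 4.2351% = 7.5161%.

7.52%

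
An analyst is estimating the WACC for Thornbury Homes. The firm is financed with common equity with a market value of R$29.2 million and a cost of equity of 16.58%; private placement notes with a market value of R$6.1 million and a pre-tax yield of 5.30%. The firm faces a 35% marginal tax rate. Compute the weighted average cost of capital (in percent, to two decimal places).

Total capital V = 29.2 + 6.1 = 35.3.
Equity: weight = 29.2/35.3 = 0.8272; cost = 16.58%.
Private placement notes: weight = 6.1/35.3 = 0.1728; after-tax cost = 5.3% × (1 − 35%) = 3.4450%.
WACC = 0.8272 × 16.5800% + 0.1728 × 3.4450% = 14.3102%.

14.31%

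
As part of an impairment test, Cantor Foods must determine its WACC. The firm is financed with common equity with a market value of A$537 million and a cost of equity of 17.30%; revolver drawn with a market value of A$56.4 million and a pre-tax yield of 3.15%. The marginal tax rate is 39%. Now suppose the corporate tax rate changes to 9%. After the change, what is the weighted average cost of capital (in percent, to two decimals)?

15.93%

After the change:
Total capital V = 537 + 56.4 = 593.4.
Equity: weight = 537/593.4 = 0.9050; cost = 17.3%.
Revolver drawn: weight = 56.4/593.4 = 0.0950; after-tax cost = 3.15% × (1 − 9%) = 2.8665%.
WACC = 0.9050 × 17.3000% + 0.0950 × 2.8665% = 15.9282%.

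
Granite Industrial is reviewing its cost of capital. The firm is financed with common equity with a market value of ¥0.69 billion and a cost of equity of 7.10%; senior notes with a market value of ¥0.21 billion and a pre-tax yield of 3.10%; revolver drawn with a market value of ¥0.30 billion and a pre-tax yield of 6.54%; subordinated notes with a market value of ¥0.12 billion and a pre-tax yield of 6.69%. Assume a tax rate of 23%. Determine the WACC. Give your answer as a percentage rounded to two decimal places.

5.70%

Total capital V = 0.69 + 0.21 + 0.3 + 0.12 = 1.32.
Equity: weight = 0.69/1.32 = 0.5227; cost = 7.1%.
Senior notes: weight = 0.21/1.32 = 0.1591; after-tax cost = 3.1% × (1 − 23%) = 2.3870%.
Revolver drawn: weight = 0.3/1.32 = 0.2273; after-tax cost = 6.54% × (1 − 23%) = 5.0358%.
Subordinated notes: weight = 0.12/1.32 = 0.0909; after-tax cost = 6.69% × (1 − 23%) = 5.1513%.
WACC = 0.5227 × 7.1000% + 0.1591 × 2.3870% + 0.2273 × 5.0358% + 0.0909 × 5.1513% = 5.7039%.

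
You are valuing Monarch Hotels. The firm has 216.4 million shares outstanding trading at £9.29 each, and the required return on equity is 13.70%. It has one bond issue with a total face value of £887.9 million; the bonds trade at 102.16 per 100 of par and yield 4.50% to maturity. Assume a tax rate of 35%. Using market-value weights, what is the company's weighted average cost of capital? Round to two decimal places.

10.35%

Market value of equity E = 9.29 × 216.4m = 2010.356m. Market value of debt D = 887.9m × 102.16/100 = 907.07864m.
Total capital V = 2010.356 + 907.07864 = 2917.43464.
Equity: weight = 2010.356/2917.43464 = 0.6891; cost = 13.7%.
Bonds outstanding: weight = 907.07864/2917.43464 = 0.3109; after-tax cost = 4.5% × (1 − 35%) = 2.9250%.
WACC = 0.6891 × 13.7000% + 0.3109 × 2.9250% = 10.3499%.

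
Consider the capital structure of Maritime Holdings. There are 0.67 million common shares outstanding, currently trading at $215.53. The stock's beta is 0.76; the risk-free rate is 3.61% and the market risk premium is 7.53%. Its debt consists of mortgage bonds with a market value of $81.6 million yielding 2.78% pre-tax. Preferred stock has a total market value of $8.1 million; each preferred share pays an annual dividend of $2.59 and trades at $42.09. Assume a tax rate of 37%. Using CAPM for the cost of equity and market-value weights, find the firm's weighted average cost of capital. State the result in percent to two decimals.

6.58%

Cost of equity via CAPM: Re = 3.61% + 0.76 × 7.53% = 9.3328%.
Cost of preferred: Rp = 2.59 / 42.09 = 6.1535%.
Market value of equity E = 215.53 × 0.67m = 144.4051m.
Total capital V = 144.4051 + 8.1 + 81.6 = 234.1051.
Equity: weight = 144.4051/234.1051 = 0.6168; cost = 9.3328%.
Preferred: weight = 8.1/234.1051 = 0.0346; cost = 6.1535%.
Mortgage bonds: weight = 81.6/234.1051 = 0.3486; after-tax cost = 2.78% × (1 − 37%) = 1.7514%.
WACC = 0.6168 × 9.3328% + 0.0346 × 6.1535% + 0.3486 × 1.7514% = 6.5802%.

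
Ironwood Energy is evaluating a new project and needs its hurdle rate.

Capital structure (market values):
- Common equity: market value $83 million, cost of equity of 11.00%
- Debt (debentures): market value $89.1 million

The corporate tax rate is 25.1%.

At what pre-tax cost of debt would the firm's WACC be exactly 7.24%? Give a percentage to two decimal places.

4.99%

Total capital V = 83 + 89.1 = 172.1.
Equity weight = 83/172.1 = 0.4823.
Debentures weight = 89.1/172.1 = 0.5177.
Equity contribution = 0.4823 × 11% = 5.3051%.
Remaining for debt = 7.24% − 5.3051% = 1.9349%.
Rd × (1 − 25.1%) × 0.5177 = 1.9349%  ⇒  Rd = 4.9899%.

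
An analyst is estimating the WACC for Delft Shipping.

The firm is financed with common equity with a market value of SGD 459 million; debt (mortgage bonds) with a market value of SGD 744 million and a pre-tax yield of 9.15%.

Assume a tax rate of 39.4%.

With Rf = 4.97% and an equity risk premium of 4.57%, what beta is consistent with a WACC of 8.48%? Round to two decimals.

1.81

Total capital V = 459 + 744 = 1203.
Equity weight = 459/1203 = 0.3815.
Mortgage bonds weight = 744/1203 = 0.6185.
Debt contribution = 0.6185 × 9.15% × (1 − 39.4%) = 3.4293%.
Required equity contribution = 8.48% − 3.4293% = 5.0507%  ⇒  Re = 13.2375%.
CAPM: 13.2375% = 4.97% + β × 4.57%  ⇒  β = 1.8091.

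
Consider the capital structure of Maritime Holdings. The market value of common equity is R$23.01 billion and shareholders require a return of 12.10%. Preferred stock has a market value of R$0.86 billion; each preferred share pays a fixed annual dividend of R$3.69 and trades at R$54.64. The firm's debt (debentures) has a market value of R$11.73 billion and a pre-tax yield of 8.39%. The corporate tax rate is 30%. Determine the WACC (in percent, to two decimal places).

Cost of preferred: Rp = 3.69 / 54.64 = 6.7533%.
Total capital V = 23.01 + 0.86 + 11.73 = 35.6.
Equity: weight = 23.01/35.6 = 0.6463; cost = 12.1%.
Preferred: weight = 0.86/35.6 = 0.0242; cost = 6.7533%.
Debentures: weight = 11.73/35.6 = 0.3295; after-tax cost = 8.39% × (1 − 30%) = 5.8730%.
WACC = 0.6463 × 12.1000% + 0.0242 × 6.7533% + 0.3295 × 5.8730% = 9.9191%.

9.92%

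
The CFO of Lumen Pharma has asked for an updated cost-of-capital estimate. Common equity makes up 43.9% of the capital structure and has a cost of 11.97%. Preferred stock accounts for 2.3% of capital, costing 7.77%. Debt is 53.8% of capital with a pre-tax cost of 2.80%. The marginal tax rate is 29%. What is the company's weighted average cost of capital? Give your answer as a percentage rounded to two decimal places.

6.50%

After-tax cost of debt = 2.8% × (1 − 29%) = 1.9880%.
WACC = 0.439 × 11.9700% + 0.023 × 7.7700% + 0.538 × 1.9880% = 6.5031%.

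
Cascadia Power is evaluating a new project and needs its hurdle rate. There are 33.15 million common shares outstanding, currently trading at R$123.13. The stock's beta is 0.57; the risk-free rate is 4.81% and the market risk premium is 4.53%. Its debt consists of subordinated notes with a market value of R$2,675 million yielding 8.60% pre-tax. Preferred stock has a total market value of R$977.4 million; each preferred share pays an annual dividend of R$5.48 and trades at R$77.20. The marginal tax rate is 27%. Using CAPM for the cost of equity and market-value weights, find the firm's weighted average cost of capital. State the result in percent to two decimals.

Cost of equity via CAPM: Re = 4.81% + 0.57 × 4.53% = 7.3921%.
Cost of preferred: Rp = 5.48 / 77.2 = 7.0984%.
Market value of equity E = 123.13 × 33.15m = 4081.7595m.
Total capital V = 4081.7595 + 977.4 + 2675 = 7734.1595.
Equity: weight = 4081.7595/7734.1595 = 0.5278; cost = 7.3921%.
Preferred: weight = 977.4/7734.1595 = 0.1264; cost = 7.0984%.
Subordinated notes: weight = 2675/7734.1595 = 0.3459; after-tax cost = 8.6% × (1 − 27%) = 6.2780%.
WACC = 0.5278 × 7.3921% + 0.1264 × 7.0984% + 0.3459 × 6.2780% = 6.9697%.

6.97%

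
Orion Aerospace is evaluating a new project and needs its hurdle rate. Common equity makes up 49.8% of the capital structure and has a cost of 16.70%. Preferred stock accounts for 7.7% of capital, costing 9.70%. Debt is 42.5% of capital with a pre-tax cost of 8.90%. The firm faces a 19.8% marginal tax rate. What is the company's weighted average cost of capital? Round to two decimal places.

After-tax cost of debt = 8.9% × (1 − 19.8%) = 7.1378%.
WACC = 0.498 × 16.7000% + 0.077 × 9.7000% + 0.425 × 7.1378% = 12.0971%.

12.10%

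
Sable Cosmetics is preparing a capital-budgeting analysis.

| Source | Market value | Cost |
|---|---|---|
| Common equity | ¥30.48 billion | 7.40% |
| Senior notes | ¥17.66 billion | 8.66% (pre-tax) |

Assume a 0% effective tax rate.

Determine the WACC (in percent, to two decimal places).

7.86%

Total capital V = 30.48 + 17.66 = 48.14.
Equity: weight = 30.48/48.14 = 0.6332; cost = 7.4%.
Senior notes: weight = 17.66/48.14 = 0.3668; after-tax cost = 8.66% × (1 − 0%) = 8.6600%.
WACC = 0.6332 × 7.4000% + 0.3668 × 8.6600% = 7.8622%.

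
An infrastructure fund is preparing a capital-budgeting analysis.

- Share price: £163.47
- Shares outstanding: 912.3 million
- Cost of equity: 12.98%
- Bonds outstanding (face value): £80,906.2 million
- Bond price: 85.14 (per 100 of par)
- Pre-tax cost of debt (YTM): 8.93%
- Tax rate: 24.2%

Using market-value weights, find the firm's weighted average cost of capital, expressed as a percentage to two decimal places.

11.02%

Market value of equity E = 163.47 × 912.3m = 149133.681m. Market value of debt D = 80906.2m × 85.14/100 = 68883.53868m.
Total capital V = 149133.681 + 68883.53868 = 218017.21968.
Equity: weight = 149133.681/218017.21968 = 0.6840; cost = 12.98%.
Bonds outstanding: weight = 68883.53868/218017.21968 = 0.3160; after-tax cost = 8.93% × (1 − 24.2%) = 6.7689%.
WACC = 0.6840 × 12.9800% + 0.3160 × 6.7689% = 11.0176%.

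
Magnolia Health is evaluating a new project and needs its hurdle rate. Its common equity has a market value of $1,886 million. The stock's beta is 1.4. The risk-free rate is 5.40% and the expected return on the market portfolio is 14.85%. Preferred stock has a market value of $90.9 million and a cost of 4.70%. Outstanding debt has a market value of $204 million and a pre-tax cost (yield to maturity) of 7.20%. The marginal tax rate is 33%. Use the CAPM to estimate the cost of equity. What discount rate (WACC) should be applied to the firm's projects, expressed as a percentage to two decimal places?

16.76%

Market risk premium = 14.85% − 5.4% = 9.45%.
Cost of equity via CAPM: Re = 5.4% + 1.4 × 9.45% = 18.6300%.
Total capital V = 1886 + 90.9 + 204 = 2180.9.
Equity: weight = 1886/2180.9 = 0.8648; cost = 18.63%.
Preferred: weight = 90.9/2180.9 = 0.0417; cost = 4.7%.
Debt: weight = 204/2180.9 = 0.0935; after-tax cost = 7.2% × (1 − 33%) = 4.8240%.
WACC = 0.8648 × 18.6300% + 0.0417 × 4.7000% + 0.0935 × 4.8240% = 16.7580%.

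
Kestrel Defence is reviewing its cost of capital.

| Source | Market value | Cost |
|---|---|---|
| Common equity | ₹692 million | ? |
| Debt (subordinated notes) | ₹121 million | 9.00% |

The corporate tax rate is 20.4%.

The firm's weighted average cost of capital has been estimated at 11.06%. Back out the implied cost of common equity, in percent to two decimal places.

11.74%

Total capital V = 692 + 121 = 813.
Equity weight = 692/813 = 0.8512.
Subordinated notes weight = 121/813 = 0.1488.
Debt contribution = 0.1488 × 9% × (1 − 20.4%) = 1.0662%.
Required equity contribution = 11.06% − 1.0662% = 9.9938%.
Re = 9.9938% / 0.8512 = 11.7412%.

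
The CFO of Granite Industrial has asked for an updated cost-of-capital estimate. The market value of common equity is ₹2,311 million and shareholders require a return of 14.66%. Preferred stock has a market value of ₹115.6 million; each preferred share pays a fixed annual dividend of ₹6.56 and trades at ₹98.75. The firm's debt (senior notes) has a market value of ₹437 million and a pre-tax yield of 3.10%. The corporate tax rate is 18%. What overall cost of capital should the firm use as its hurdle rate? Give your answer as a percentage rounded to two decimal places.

12.49%

Cost of preferred: Rp = 6.56 / 98.75 = 6.6430%.
Total capital V = 2311 + 115.6 + 437 = 2863.6.
Equity: weight = 2311/2863.6 = 0.8070; cost = 14.66%.
Preferred: weight = 115.6/2863.6 = 0.0404; cost = 6.643%.
Senior notes: weight = 437/2863.6 = 0.1526; after-tax cost = 3.1% × (1 − 18%) = 2.5420%.
WACC = 0.8070 × 14.6600% + 0.0404 × 6.6430% + 0.1526 × 2.5420% = 12.4871%.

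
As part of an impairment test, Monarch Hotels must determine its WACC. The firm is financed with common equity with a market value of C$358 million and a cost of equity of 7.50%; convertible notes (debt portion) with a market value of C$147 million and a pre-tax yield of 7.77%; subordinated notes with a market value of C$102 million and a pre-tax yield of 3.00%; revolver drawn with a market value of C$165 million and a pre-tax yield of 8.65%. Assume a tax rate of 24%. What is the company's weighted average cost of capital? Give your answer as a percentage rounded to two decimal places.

6.31%

Total capital V = 358 + 147 + 102 + 165 = 772.
Equity: weight = 358/772 = 0.4637; cost = 7.5%.
Convertible notes (debt portion): weight = 147/772 = 0.1904; after-tax cost = 7.77% × (1 − 24%) = 5.9052%.
Subordinated notes: weight = 102/772 = 0.1321; after-tax cost = 3% × (1 − 24%) = 2.2800%.
Revolver drawn: weight = 165/772 = 0.2137; after-tax cost = 8.65% × (1 − 24%) = 6.5740%.
WACC = 0.4637 × 7.5000% + 0.1904 × 5.9052% + 0.1321 × 2.2800% + 0.2137 × 6.5740% = 6.3087%.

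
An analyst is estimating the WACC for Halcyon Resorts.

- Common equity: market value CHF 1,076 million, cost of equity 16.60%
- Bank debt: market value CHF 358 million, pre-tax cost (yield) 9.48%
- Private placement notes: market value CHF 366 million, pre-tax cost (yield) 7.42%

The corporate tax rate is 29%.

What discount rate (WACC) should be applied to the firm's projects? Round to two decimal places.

Total capital V = 1076 + 358 + 366 = 1800.
Equity: weight = 1076/1800 = 0.5978; cost = 16.6%.
Bank debt: weight = 358/1800 = 0.1989; after-tax cost = 9.48% × (1 − 29%) = 6.7308%.
Private placement notes: weight = 366/1800 = 0.2033; after-tax cost = 7.42% × (1 − 29%) = 5.2682%.
WACC = 0.5978 × 16.6000% + 0.1989 × 6.7308% + 0.2033 × 5.2682% = 12.3330%.

12.33%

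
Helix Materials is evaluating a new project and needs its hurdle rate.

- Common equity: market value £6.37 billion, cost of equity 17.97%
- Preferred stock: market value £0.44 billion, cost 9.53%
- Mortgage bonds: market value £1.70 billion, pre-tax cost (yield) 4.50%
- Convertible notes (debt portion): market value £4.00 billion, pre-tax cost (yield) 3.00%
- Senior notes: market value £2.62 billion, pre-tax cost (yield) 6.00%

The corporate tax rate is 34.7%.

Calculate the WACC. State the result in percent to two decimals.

Total capital V = 6.37 + 0.44 + 1.7 + 4 + 2.62 = 15.13.
Equity: weight = 6.37/15.13 = 0.4210; cost = 17.97%.
Preferred: weight = 0.44/15.13 = 0.0291; cost = 9.53%.
Mortgage bonds: weight = 1.7/15.13 = 0.1124; after-tax cost = 4.5% × (1 − 34.7%) = 2.9385%.
Convertible notes (debt portion): weight = 4/15.13 = 0.2644; after-tax cost = 3% × (1 − 34.7%) = 1.9590%.
Senior notes: weight = 2.62/15.13 = 0.1732; after-tax cost = 6% × (1 − 34.7%) = 3.9180%.
WACC = 0.4210 × 17.9700% + 0.0291 × 9.5300% + 0.1124 × 2.9385% + 0.2644 × 1.9590% + 0.1732 × 3.9180% = 9.3694%.

9.37%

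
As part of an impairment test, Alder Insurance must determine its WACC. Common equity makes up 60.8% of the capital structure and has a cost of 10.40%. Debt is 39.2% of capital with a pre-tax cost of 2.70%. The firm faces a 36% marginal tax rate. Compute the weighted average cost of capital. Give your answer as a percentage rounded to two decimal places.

After-tax cost of debt = 2.7% × (1 − 36%) = 1.7280%.
WACC = 0.608 × 10.4000% + 0.392 × 1.7280% = 7.0006%.

7.00%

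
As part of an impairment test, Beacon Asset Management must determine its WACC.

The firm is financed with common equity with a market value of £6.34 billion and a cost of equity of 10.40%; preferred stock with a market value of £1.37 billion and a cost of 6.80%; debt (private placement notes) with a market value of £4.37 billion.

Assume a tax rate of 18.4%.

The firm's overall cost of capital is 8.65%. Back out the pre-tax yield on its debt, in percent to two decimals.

8.20%

Total capital V = 6.34 + 1.37 + 4.37 = 12.08.
Equity weight = 6.34/12.08 = 0.5248.
Preferred weight = 1.37/12.08 = 0.1134.
Private placement notes weight = 4.37/12.08 = 0.3618.
Equity contribution = 0.5248 × 10.4% = 5.4583%.
Preferred contribution = 0.1134 × 6.8% = 0.7712%.
Remaining for debt = 8.65% − 6.2295% = 2.4205%.
Rd × (1 − 18.4%) × 0.3618 = 2.4205%  ⇒  Rd = 8.1998%.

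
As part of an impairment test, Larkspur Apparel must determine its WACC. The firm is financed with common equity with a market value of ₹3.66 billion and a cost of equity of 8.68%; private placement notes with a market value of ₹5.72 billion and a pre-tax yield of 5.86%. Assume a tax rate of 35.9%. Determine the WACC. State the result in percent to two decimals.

5.68%

Total capital V = 3.66 + 5.72 = 9.38.
Equity: weight = 3.66/9.38 = 0.3902; cost = 8.68%.
Private placement notes: weight = 5.72/9.38 = 0.6098; after-tax cost = 5.86% × (1 − 35.9%) = 3.7563%.
WACC = 0.3902 × 8.6800% + 0.6098 × 3.7563% = 5.6775%.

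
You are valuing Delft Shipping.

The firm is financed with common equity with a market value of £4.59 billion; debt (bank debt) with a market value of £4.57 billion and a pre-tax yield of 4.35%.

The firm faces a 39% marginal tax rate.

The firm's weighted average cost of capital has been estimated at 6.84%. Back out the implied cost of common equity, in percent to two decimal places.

11.01%

Total capital V = 4.59 + 4.57 = 9.16.
Equity weight = 4.59/9.16 = 0.5011.
Bank debt weight = 4.57/9.16 = 0.4989.
Debt contribution = 0.4989 × 4.35% × (1 − 39%) = 1.3239%.
Required equity contribution = 6.84% − 1.3239% = 5.5161%.
Re = 5.5161% / 0.5011 = 11.0083%.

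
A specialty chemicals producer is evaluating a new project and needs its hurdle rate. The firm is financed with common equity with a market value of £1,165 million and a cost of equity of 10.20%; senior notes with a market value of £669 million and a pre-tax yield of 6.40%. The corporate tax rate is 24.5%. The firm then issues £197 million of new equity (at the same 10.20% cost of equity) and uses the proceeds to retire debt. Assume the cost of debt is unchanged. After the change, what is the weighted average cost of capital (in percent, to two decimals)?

8.82%

After the change:
Total capital V = 1362 + 472 = 1834.
Equity: weight = 1362/1834 = 0.7426; cost = 10.2%.
Senior notes: weight = 472/1834 = 0.2574; after-tax cost = 6.4% × (1 − 24.5%) = 4.8320%.
WACC = 0.7426 × 10.2000% + 0.2574 × 4.8320% = 8.8185%.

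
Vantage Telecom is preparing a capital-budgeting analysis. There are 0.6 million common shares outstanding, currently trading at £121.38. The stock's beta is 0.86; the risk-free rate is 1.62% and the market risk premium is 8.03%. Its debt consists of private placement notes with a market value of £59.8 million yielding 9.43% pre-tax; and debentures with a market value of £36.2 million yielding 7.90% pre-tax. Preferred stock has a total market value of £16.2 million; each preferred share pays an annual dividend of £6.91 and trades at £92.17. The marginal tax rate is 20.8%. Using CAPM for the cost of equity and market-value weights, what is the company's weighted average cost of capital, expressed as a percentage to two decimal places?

7.65%

Cost of equity via CAPM: Re = 1.62% + 0.86 × 8.03% = 8.5258%.
Cost of preferred: Rp = 6.91 / 92.17 = 7.4970%.
Market value of equity E = 121.38 × 0.6m = 72.828m.
Total capital V = 72.828 + 16.2 + 59.8 + 36.2 = 185.028.
Equity: weight = 72.828/185.028 = 0.3936; cost = 8.5258%.
Preferred: weight = 16.2/185.028 = 0.0876; cost = 7.497%.
Private placement notes: weight = 59.8/185.028 = 0.3232; after-tax cost = 9.43% × (1 − 20.8%) = 7.4686%.
Debentures: weight = 36.2/185.028 = 0.1956; after-tax cost = 7.9% × (1 − 20.8%) = 6.2568%.
WACC = 0.3936 × 8.5258% + 0.0876 × 7.4970% + 0.3232 × 7.4686% + 0.1956 × 6.2568% = 7.6501%.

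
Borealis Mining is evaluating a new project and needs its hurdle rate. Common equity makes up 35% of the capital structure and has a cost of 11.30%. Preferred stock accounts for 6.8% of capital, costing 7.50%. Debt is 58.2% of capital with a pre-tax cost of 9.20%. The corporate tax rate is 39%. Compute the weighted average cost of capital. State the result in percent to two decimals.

7.73%

After-tax cost of debt = 9.2% × (1 − 39%) = 5.6120%.
WACC = 0.350 × 11.3000% + 0.068 × 7.5000% + 0.582 × 5.6120% = 7.7312%.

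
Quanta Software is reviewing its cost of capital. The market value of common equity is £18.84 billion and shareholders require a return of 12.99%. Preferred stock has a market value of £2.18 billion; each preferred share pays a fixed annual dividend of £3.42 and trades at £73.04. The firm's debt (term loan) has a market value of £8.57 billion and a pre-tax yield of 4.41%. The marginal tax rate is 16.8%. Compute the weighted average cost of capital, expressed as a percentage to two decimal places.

9.68%

Cost of preferred: Rp = 3.42 / 73.04 = 4.6824%.
Total capital V = 18.84 + 2.18 + 8.57 = 29.59.
Equity: weight = 18.84/29.59 = 0.6367; cost = 12.99%.
Preferred: weight = 2.18/29.59 = 0.0737; cost = 4.6824%.
Term loan: weight = 8.57/29.59 = 0.2896; after-tax cost = 4.41% × (1 − 16.8%) = 3.6691%.
WACC = 0.6367 × 12.9900% + 0.0737 × 4.6824% + 0.2896 × 3.6691% = 9.6784%.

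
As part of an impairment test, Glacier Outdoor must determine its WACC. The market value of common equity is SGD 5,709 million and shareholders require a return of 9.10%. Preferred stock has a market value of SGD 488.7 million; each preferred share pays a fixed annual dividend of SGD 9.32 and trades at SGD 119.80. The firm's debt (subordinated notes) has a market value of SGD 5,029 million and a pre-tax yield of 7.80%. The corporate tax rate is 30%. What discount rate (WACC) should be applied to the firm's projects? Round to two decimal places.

Cost of preferred: Rp = 9.32 / 119.8 = 7.7796%.
Total capital V = 5709 + 488.7 + 5029 = 11226.7.
Equity: weight = 5709/11226.7 = 0.5085; cost = 9.1%.
Preferred: weight = 488.7/11226.7 = 0.0435; cost = 7.7796%.
Subordinated notes: weight = 5029/11226.7 = 0.4479; after-tax cost = 7.8% × (1 − 30%) = 5.4600%.
WACC = 0.5085 × 9.1000% + 0.0435 × 7.7796% + 0.4479 × 5.4600% = 7.4120%.

7.41%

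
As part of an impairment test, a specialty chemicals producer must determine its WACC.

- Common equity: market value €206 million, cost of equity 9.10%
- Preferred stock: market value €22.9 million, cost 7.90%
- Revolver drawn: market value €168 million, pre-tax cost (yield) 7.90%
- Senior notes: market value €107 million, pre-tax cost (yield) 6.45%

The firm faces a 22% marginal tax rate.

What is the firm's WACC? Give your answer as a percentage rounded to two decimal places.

7.20%

Total capital V = 206 + 22.9 + 168 + 107 = 503.9.
Equity: weight = 206/503.9 = 0.4088; cost = 9.1%.
Preferred: weight = 22.9/503.9 = 0.0454; cost = 7.9%.
Revolver drawn: weight = 168/503.9 = 0.3334; after-tax cost = 7.9% × (1 − 22%) = 6.1620%.
Senior notes: weight = 107/503.9 = 0.2123; after-tax cost = 6.45% × (1 − 22%) = 5.0310%.
WACC = 0.4088 × 9.1000% + 0.0454 × 7.9000% + 0.3334 × 6.1620% + 0.2123 × 5.0310% = 7.2019%.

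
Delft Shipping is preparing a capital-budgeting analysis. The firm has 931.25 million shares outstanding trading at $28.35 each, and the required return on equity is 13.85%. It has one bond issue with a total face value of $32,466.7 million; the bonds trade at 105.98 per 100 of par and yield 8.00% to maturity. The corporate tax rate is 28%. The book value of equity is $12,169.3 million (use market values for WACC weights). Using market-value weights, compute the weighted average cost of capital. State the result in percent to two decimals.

Market value of equity E = 28.35 × 931.25m = 26400.9375m. Market value of debt D = 32466.7m × 105.98/100 = 34408.20866m.
Total capital V = 26400.9375 + 34408.20866 = 60809.14616.
Equity: weight = 26400.9375/60809.14616 = 0.4342; cost = 13.85%.
Bonds outstanding: weight = 34408.20866/60809.14616 = 0.5658; after-tax cost = 8% × (1 − 28%) = 5.7600%.
WACC = 0.4342 × 13.8500% + 0.5658 × 5.7600% = 9.2724%.

9.27%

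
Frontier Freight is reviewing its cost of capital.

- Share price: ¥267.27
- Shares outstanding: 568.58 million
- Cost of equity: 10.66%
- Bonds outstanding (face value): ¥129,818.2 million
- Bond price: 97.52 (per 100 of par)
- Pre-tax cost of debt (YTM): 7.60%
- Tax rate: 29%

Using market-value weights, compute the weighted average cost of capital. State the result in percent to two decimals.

Market value of equity E = 267.27 × 568.58m = 151964.3766m. Market value of debt D = 129818.2m × 97.52/100 = 126598.70864m.
Total capital V = 151964.3766 + 126598.70864 = 278563.08524.
Equity: weight = 151964.3766/278563.08524 = 0.5455; cost = 10.66%.
Bonds outstanding: weight = 126598.70864/278563.08524 = 0.4545; after-tax cost = 7.6% × (1 − 29%) = 5.3960%.
WACC = 0.5455 × 10.6600% + 0.4545 × 5.3960% = 8.2677%.

8.27%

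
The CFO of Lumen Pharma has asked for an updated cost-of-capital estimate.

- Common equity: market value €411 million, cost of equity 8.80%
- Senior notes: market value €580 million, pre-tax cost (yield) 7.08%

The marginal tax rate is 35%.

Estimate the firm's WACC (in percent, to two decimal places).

6.34%

Total capital V = 411 + 580 = 991.
Equity: weight = 411/991 = 0.4147; cost = 8.8%.
Senior notes: weight = 580/991 = 0.5853; after-tax cost = 7.08% × (1 − 35%) = 4.6020%.
WACC = 0.4147 × 8.8000% + 0.5853 × 4.6020% = 6.3430%.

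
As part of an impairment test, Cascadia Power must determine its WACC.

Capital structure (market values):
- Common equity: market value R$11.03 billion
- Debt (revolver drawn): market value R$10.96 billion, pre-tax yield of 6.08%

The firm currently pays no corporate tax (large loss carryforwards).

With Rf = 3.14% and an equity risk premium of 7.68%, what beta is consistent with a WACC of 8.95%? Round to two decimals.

Total capital V = 11.03 + 10.96 = 21.99.
Equity weight = 11.03/21.99 = 0.5016.
Revolver drawn weight = 10.96/21.99 = 0.4984.
Debt contribution = 0.4984 × 6.08% × (1 − 0%) = 3.0303%.
Required equity contribution = 8.95% − 3.0303% = 5.9197%  ⇒  Re = 11.8018%.
CAPM: 11.8018% = 3.14% + β × 7.68%  ⇒  β = 1.1278.

1.13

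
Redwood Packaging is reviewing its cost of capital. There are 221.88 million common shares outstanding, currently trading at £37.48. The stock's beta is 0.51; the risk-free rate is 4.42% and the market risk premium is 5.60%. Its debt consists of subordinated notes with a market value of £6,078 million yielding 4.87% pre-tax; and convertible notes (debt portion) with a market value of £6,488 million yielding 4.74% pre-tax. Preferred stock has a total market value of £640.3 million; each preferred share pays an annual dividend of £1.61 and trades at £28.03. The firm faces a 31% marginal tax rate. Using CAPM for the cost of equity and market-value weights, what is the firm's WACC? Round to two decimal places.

Cost of equity via CAPM: Re = 4.42% + 0.51 × 5.6% = 7.2760%.
Cost of preferred: Rp = 1.61 / 28.03 = 5.7438%.
Market value of equity E = 37.48 × 221.88m = 8316.0624m.
Total capital V = 8316.0624 + 640.3 + 6078 + 6488 = 21522.3624.
Equity: weight = 8316.0624/21522.3624 = 0.3864; cost = 7.276%.
Preferred: weight = 640.3/21522.3624 = 0.0298; cost = 5.7438%.
Subordinated notes: weight = 6078/21522.3624 = 0.2824; after-tax cost = 4.87% × (1 − 31%) = 3.3603%.
Convertible notes (debt portion): weight = 6488/21522.3624 = 0.3015; after-tax cost = 4.74% × (1 − 31%) = 3.2706%.
WACC = 0.3864 × 7.2760% + 0.0298 × 5.7438% + 0.2824 × 3.3603% + 0.3015 × 3.2706% = 4.9172%.

4.92%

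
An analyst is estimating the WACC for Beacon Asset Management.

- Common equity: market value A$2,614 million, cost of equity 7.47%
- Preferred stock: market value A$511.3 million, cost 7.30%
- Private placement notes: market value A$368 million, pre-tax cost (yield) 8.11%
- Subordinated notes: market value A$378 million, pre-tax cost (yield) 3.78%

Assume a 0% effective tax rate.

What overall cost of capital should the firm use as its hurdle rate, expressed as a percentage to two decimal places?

Total capital V = 2614 + 511.3 + 368 + 378 = 3871.3.
Equity: weight = 2614/3871.3 = 0.6752; cost = 7.47%.
Preferred: weight = 511.3/3871.3 = 0.1321; cost = 7.3%.
Private placement notes: weight = 368/3871.3 = 0.0951; after-tax cost = 8.11% × (1 − 0%) = 8.1100%.
Subordinated notes: weight = 378/3871.3 = 0.0976; after-tax cost = 3.78% × (1 − 0%) = 3.7800%.
WACC = 0.6752 × 7.4700% + 0.1321 × 7.3000% + 0.0951 × 8.1100% + 0.0976 × 3.7800% = 7.1481%.

7.15%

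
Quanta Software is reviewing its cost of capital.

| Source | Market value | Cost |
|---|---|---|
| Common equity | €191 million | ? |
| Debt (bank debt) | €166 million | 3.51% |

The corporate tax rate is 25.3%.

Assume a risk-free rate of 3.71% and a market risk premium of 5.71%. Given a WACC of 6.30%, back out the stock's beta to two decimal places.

Total capital V = 191 + 166 = 357.
Equity weight = 191/357 = 0.5350.
Bank debt weight = 166/357 = 0.4650.
Debt contribution = 0.4650 × 3.51% × (1 − 25.3%) = 1.2192%.
Required equity contribution = 6.3% − 1.2192% = 5.0808%  ⇒  Re = 9.4966%.
CAPM: 9.4966% = 3.71% + β × 5.71%  ⇒  β = 1.0134.

1.01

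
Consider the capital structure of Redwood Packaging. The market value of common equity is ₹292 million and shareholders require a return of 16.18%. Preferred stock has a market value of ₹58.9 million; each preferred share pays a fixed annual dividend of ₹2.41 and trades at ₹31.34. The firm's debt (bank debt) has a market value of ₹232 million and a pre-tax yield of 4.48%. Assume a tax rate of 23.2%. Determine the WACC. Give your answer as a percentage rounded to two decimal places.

Cost of preferred: Rp = 2.41 / 31.34 = 7.6899%.
Total capital V = 292 + 58.9 + 232 = 582.9.
Equity: weight = 292/582.9 = 0.5009; cost = 16.18%.
Preferred: weight = 58.9/582.9 = 0.1010; cost = 7.6899%.
Bank debt: weight = 232/582.9 = 0.3980; after-tax cost = 4.48% × (1 − 23.2%) = 3.4406%.
WACC = 0.5009 × 16.1800% + 0.1010 × 7.6899% + 0.3980 × 3.4406% = 10.2517%.

10.25%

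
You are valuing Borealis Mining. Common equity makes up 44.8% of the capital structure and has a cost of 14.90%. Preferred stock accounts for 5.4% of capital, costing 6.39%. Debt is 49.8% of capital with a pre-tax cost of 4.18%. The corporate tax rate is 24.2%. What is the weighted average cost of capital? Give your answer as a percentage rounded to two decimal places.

8.60%

After-tax cost of debt = 4.18% × (1 − 24.2%) = 3.1684%.
WACC = 0.448 × 14.9000% + 0.054 × 6.3900% + 0.498 × 3.1684% = 8.5981%.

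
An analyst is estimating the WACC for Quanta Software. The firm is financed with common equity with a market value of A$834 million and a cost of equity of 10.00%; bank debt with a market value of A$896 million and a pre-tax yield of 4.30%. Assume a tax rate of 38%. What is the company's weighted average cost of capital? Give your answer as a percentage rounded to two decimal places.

6.20%

Total capital V = 834 + 896 = 1730.
Equity: weight = 834/1730 = 0.4821; cost = 10%.
Bank debt: weight = 896/1730 = 0.5179; after-tax cost = 4.3% × (1 − 38%) = 2.6660%.
WACC = 0.4821 × 10.0000% + 0.5179 × 2.6660% = 6.2016%.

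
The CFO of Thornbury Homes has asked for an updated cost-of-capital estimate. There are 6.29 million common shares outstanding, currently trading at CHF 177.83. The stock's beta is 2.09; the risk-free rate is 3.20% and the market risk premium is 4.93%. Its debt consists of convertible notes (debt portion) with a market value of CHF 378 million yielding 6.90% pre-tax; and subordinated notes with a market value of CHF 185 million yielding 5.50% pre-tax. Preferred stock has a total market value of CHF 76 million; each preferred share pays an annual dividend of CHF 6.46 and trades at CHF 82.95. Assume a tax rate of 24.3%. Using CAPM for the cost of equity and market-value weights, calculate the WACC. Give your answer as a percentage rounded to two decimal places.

Cost of equity via CAPM: Re = 3.2% + 2.09 × 4.93% = 13.5037%.
Cost of preferred: Rp = 6.46 / 82.95 = 7.7878%.
Market value of equity E = 177.83 × 6.29m = 1118.5507m.
Total capital V = 1118.5507 + 76 + 378 + 185 = 1757.5507.
Equity: weight = 1118.5507/1757.5507 = 0.6364; cost = 13.5037%.
Preferred: weight = 76/1757.5507 = 0.0432; cost = 7.7878%.
Convertible notes (debt portion): weight = 378/1757.5507 = 0.2151; after-tax cost = 6.9% × (1 − 24.3%) = 5.2233%.
Subordinated notes: weight = 185/1757.5507 = 0.1053; after-tax cost = 5.5% × (1 − 24.3%) = 4.1635%.
WACC = 0.6364 × 13.5037% + 0.0432 × 7.7878% + 0.2151 × 5.2233% + 0.1053 × 4.1635% = 10.4925%.

10.49%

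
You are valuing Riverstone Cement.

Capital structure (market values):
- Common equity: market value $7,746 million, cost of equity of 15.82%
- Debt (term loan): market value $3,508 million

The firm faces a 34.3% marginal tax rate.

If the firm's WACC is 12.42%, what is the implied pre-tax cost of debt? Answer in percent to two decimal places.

7.48%

Total capital V = 7746 + 3508 = 11254.
Equity weight = 7746/11254 = 0.6883.
Term loan weight = 3508/11254 = 0.3117.
Equity contribution = 0.6883 × 15.82% = 10.8887%.
Remaining for debt = 12.42% − 10.8887% = 1.5313%.
Rd × (1 − 34.3%) × 0.3117 = 1.5313%  ⇒  Rd = 7.4771%.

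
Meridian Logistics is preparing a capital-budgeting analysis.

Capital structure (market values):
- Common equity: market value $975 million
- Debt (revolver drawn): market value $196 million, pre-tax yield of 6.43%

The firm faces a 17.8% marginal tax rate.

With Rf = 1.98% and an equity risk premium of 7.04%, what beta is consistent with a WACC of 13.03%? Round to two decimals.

1.79

Total capital V = 975 + 196 = 1171.
Equity weight = 975/1171 = 0.8326.
Revolver drawn weight = 196/1171 = 0.1674.
Debt contribution = 0.1674 × 6.43% × (1 − 17.8%) = 0.8847%.
Required equity contribution = 13.03% − 0.8847% = 12.1453%  ⇒  Re = 14.5869%.
CAPM: 14.5869% = 1.98% + β × 7.04%  ⇒  β = 1.7907.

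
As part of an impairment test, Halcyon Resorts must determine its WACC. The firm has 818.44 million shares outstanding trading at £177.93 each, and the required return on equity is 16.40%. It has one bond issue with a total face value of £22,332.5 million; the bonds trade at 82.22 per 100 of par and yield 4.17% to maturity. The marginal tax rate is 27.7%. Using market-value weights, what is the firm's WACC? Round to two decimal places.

Market value of equity E = 177.93 × 818.44m = 145625.0292m. Market value of debt D = 22332.5m × 82.22/100 = 18361.7815m.
Total capital V = 145625.0292 + 18361.7815 = 163986.8107.
Equity: weight = 145625.0292/163986.8107 = 0.8880; cost = 16.4%.
Bonds outstanding: weight = 18361.7815/163986.8107 = 0.1120; after-tax cost = 4.17% × (1 − 27.7%) = 3.0149%.
WACC = 0.8880 × 16.4000% + 0.1120 × 3.0149% = 14.9013%.

14.90%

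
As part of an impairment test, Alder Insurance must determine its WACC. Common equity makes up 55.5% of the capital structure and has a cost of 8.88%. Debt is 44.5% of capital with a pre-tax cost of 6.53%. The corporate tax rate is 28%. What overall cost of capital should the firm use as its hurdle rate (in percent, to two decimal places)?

After-tax cost of debt = 6.53% × (1 − 28%) = 4.7016%.
WACC = 0.555 × 8.8800% + 0.445 × 4.7016% = 7.0206%.

7.02%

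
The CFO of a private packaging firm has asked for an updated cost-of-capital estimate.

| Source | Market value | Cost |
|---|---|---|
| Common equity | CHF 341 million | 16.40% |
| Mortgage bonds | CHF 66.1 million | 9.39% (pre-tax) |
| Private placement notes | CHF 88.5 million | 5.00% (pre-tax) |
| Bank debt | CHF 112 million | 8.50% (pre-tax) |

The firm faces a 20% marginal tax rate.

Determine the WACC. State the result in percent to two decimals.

Total capital V = 341 + 66.1 + 88.5 + 112 = 607.6.
Equity: weight = 341/607.6 = 0.5612; cost = 16.4%.
Mortgage bonds: weight = 66.1/607.6 = 0.1088; after-tax cost = 9.39% × (1 − 20%) = 7.5120%.
Private placement notes: weight = 88.5/607.6 = 0.1457; after-tax cost = 5% × (1 − 20%) = 4.0000%.
Bank debt: weight = 112/607.6 = 0.1843; after-tax cost = 8.5% × (1 − 20%) = 6.8000%.
WACC = 0.5612 × 16.4000% + 0.1088 × 7.5120% + 0.1457 × 4.0000% + 0.1843 × 6.8000% = 11.8574%.

11.86%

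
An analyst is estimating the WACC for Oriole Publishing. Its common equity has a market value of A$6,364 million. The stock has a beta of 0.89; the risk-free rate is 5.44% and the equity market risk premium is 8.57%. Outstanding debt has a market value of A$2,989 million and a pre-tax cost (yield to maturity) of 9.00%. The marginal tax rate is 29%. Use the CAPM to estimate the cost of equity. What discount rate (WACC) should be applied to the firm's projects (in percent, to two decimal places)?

10.93%

Cost of equity via CAPM: Re = 5.44% + 0.89 × 8.57% = 13.0673%.
Total capital V = 6364 + 2989 = 9353.
Equity: weight = 6364/9353 = 0.6804; cost = 13.0673%.
Debt: weight = 2989/9353 = 0.3196; after-tax cost = 9% × (1 − 29%) = 6.3900%.
WACC = 0.6804 × 13.0673% + 0.3196 × 6.3900% = 10.9334%.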